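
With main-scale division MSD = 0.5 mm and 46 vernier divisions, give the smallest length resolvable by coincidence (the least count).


LC = MSD / n_div
= 0.5 / 46
= 0.0109

0.0109


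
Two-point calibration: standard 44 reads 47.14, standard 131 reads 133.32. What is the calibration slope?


slope = (y2 - y1) / (x2 - x1)
= (133.32 - 47.14) / (131 - 44)
= 86.1800 / 87
= 0.9906

0.9906


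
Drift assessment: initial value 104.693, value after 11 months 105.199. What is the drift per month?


rate = (v2 - v1) / months
= (105.199 - 104.693) / 11
= 0.5060 / 11
= 0.0460

0.0460


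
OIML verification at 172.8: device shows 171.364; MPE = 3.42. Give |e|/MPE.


e = indication - reference = 171.364 - 172.8 = -1.4360
|e| = 1.4360
ratio = |e| / MPE = 1.4360 / 3.42
ratio = 0.4199

0.4199


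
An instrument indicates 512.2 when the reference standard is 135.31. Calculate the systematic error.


Systematic error = measured - true
= 512.2 - 135.31
= 376.8900

376.8900


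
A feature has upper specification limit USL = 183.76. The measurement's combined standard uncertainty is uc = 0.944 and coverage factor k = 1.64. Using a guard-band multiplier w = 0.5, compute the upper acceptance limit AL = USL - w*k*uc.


U = k * uc = 1.64 * 0.944 = 1.54816
guard band g = w * U = 0.5 * 1.54816 = 0.77408
AL = USL - g = 183.76 - 0.77408
AL = 182.9859

182.9859


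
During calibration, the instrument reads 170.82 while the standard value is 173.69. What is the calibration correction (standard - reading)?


Correction = standard - reading
= 173.69 - 170.82
= 2.8700

2.8700


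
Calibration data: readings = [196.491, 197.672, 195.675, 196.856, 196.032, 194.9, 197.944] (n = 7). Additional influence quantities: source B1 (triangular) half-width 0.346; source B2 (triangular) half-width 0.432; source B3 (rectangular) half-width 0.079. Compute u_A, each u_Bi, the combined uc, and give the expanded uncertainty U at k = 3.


mean = (196.491 + 197.672 + 195.675 + 196.856 + 196.032 + 194.9 + 197.944) / 7 = 196.51
s = sqrt(sum((x - mean)^2)/(n-1)) = 1.0835502
u_A = s / sqrt(n) = 1.0835502 / sqrt(7) = 0.40954348
u_B1 = 0.346 / sqrt(6) = 0.14125391
u_B2 = 0.432 / sqrt(6) = 0.17636326
u_B3 = 0.079 / sqrt(3) = 0.045610671
uc = sqrt(0.40954348^2 + 0.14125391^2 + 0.17636326^2 + 0.045610671^2) = 0.46996049
U = k * uc = 3 * 0.46996049
U = 1.4099

1.4099


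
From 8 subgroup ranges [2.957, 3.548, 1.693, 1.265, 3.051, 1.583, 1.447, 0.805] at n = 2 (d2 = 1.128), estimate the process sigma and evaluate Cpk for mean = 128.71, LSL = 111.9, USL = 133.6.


R_bar = (2.957 + 3.548 + 1.693 + 1.265 + 3.051 + 1.583 + 1.447 + 0.805) / 8 = 2.043625
sigma = R_bar / d2 = 2.043625 / 1.128 = 1.8117243
Cp = (USL - LSL)/(6*sigma) = (133.6 - 111.9)/(6*1.8117243) = 1.9963
Cpu = (133.6 - 128.71)/(3*1.8117243) = 0.8997
Cpl = (128.71 - 111.9)/(3*1.8117243) = 3.0928
Cpk = min(Cpu, Cpl) = 0.8997

0.8997


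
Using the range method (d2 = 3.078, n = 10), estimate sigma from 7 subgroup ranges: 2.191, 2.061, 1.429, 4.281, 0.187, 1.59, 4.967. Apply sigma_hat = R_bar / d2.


R_bar = (2.191 + 2.061 + 1.429 + 4.281 + 0.187 + 1.59 + 4.967) / 7
R_bar = 16.706 / 7 = 2.3865714
sigma_hat = R_bar / d2 = 2.3865714 / 3.078 = 0.7754

0.7754


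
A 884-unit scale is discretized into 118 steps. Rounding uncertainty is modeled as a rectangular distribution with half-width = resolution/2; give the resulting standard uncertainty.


resolution = range / divisions
resolution = 884 / 118 = 7.4915254
u_res = resolution / (2*sqrt(3))
u_res = 7.4915254 / 3.4641016
u_res = 2.1626

2.1626


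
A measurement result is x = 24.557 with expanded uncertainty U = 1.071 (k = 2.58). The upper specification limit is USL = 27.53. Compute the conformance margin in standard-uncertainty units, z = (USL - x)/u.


u = U / k = 1.071 / 2.58 = 0.41511628
margin = |USL - x| = |27.53 - 24.557| = 2.973
z = margin / u = 2.973 / 0.41511628
z = 7.1618

7.1618


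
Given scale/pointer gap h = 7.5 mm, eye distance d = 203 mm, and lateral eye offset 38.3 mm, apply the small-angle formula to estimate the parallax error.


error = h * offset / d
= 7.5 * 38.3 / 203
= 1.4150

1.4150


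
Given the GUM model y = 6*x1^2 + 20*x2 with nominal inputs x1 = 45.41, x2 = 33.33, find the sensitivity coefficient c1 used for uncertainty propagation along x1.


y = 6*x1^2 + 20*x2
dy/dx1 = 2*6*x1
Evaluate at x1 = 45.41: c1 = 12 * 45.41
c1 = 544.9200

544.9200


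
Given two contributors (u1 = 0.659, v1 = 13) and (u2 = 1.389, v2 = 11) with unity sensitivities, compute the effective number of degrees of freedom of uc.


uc = sqrt(u1^2 + u2^2) = sqrt(0.659^2 + 1.389^2) = 1.5374011
v_eff = uc^4 / (u1^4/v1 + u2^4/v2)
= 1.5374011^4 / (0.659^4/13 + 1.389^4/11)
= 5.5866151 / 0.35289674
v_eff = 15.8307

15.8307


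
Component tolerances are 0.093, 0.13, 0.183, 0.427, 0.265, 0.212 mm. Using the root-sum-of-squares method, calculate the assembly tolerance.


RSS = sqrt(0.093^2 + 0.13^2 + 0.183^2 + 0.427^2 + 0.265^2 + 0.212^2)
= sqrt(0.356536)
= 0.5971

0.5971


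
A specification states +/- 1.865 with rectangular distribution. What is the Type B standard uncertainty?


u_B = half_width / sqrt(3)
u_B = 1.865 / 1.7320508
u_B = 1.0768

1.0768


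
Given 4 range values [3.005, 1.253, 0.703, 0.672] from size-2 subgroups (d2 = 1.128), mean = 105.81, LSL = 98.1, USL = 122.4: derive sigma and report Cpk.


R_bar = (3.005 + 1.253 + 0.703 + 0.672) / 4 = 1.40825
sigma = R_bar / d2 = 1.40825 / 1.128 = 1.2484486
Cp = (USL - LSL)/(6*sigma) = (122.4 - 98.1)/(6*1.2484486) = 3.2440
Cpu = (122.4 - 105.81)/(3*1.2484486) = 4.4295
Cpl = (105.81 - 98.1)/(3*1.2484486) = 2.0586
Cpk = min(Cpu, Cpl) = 2.0586

2.0586


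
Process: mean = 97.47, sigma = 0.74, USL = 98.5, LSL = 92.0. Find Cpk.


Cpu = (USL - mean) / (3*sigma) = (98.5 - 97.47) / (3*0.74) = 0.4640
Cpl = (mean - LSL) / (3*sigma) = (97.47 - 92.0) / (3*0.74) = 2.4640
Cpk = min(Cpu, Cpl) = 0.4640

0.4640


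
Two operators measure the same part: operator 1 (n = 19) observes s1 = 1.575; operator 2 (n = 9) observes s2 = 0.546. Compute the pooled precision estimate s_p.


s_p = sqrt(((n1-1)*s1^2 + (n2-1)*s2^2) / (n1+n2-2))
numerator = (19-1)*1.575^2 + (9-1)*0.546^2 = 44.65125 + 2.384928 = 47.036178
denominator = 19 + 9 - 2 = 26
s_p^2 = 47.036178 / 26 = 1.8090838
s_p = sqrt(1.8090838) = 1.3450

1.3450


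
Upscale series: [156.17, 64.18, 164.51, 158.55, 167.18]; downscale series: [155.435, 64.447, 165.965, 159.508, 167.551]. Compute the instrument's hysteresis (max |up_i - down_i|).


|156.17 - 155.435| = 0.7350
|64.18 - 64.447| = 0.2670
|164.51 - 165.965| = 1.4550
|158.55 - 159.508| = 0.9580
|167.18 - 167.551| = 0.3710
hysteresis = max(diffs) = 1.4550

1.4550


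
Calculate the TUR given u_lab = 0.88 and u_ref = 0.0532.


TUR = u_lab / u_ref
= 0.88 / 0.0532
= 16.5414

16.5414


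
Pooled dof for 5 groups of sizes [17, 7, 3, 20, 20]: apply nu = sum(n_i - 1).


nu = sum_i (n_i - 1)
nu = ((17 - 1) + (7 - 1) + (3 - 1) + (20 - 1) + (20 - 1))
nu = 16 + 6 + 2 + 19 + 19
nu = 62

62


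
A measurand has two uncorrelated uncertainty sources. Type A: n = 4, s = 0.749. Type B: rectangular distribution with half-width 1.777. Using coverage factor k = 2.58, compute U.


u_A = s / sqrt(n) = 0.749 / sqrt(4) = 0.3745
u_B = half_width / sqrt(3) = 1.777 / sqrt(3) = 1.0259514
uc = sqrt(u_A^2 + u_B^2) = sqrt(0.3745^2 + 1.0259514^2) = 1.092166
U = k * uc = 2.58 * 1.092166
U = 2.8178

2.8178


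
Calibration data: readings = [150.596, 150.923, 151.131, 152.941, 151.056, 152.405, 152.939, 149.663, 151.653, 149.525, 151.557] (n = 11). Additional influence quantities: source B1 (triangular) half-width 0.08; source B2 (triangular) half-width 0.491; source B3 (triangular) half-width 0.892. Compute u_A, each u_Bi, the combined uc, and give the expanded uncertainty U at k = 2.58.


mean = (150.596 + 150.923 + 151.131 + 152.941 + 151.056 + 152.405 + 152.939 + 149.663 + 151.653 + 149.525 + 151.557) / 11 = 151.3080909
s = sqrt(sum((x - mean)^2)/(n-1)) = 1.1552662
u_A = s / sqrt(n) = 1.1552662 / sqrt(11) = 0.34832587
u_B1 = 0.08 / sqrt(6) = 0.032659863
u_B2 = 0.491 / sqrt(6) = 0.20044991
u_B3 = 0.892 / sqrt(6) = 0.36415748
uc = sqrt(0.34832587^2 + 0.032659863^2 + 0.20044991^2 + 0.36415748^2) = 0.54331245
U = k * uc = 2.58 * 0.54331245
U = 1.4017

1.4017


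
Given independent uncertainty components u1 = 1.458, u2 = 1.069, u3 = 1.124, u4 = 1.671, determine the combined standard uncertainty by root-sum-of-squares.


uc = sqrt(1.458^2 + 1.069^2 + 1.124^2 + 1.671^2)
uc = sqrt(7.324142)
uc = 2.7063

2.7063


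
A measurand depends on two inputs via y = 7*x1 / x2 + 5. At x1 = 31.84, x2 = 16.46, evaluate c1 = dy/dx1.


y = 7*x1 / x2 + 5
dy/dx1 = 7/x2
Evaluate at x2 = 16.46: c1 = 7 / 16.46
c1 = 0.4253

0.4253


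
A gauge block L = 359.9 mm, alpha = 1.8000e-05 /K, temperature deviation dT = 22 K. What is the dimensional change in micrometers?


dL = L * alpha * dT
= 359.9 * 1.8000e-05 * 22
= 0.1425204 mm
dL_um = 0.1425204 * 1000 = 142.5204 um

142.5204


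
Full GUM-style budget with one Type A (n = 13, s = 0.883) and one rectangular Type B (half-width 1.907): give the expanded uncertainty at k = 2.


u_A = s / sqrt(n) = 0.883 / sqrt(13) = 0.24490014
u_B = half_width / sqrt(3) = 1.907 / sqrt(3) = 1.101007
uc = sqrt(u_A^2 + u_B^2) = sqrt(0.24490014^2 + 1.101007^2) = 1.1279151
U = k * uc = 2 * 1.1279151
U = 2.2558

2.2558


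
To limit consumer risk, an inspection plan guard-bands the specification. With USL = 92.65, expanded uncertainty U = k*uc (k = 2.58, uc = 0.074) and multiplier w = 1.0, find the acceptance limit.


U = k * uc = 2.58 * 0.074 = 0.19092
guard band g = w * U = 1.0 * 0.19092 = 0.19092
AL = USL - g = 92.65 - 0.19092
AL = 92.4591

92.4591


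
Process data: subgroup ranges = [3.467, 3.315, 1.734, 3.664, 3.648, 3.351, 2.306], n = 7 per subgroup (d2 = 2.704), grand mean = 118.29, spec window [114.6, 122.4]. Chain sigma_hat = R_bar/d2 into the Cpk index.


R_bar = (3.467 + 3.315 + 1.734 + 3.664 + 3.648 + 3.351 + 2.306) / 7 = 3.0692857
sigma = R_bar / d2 = 3.0692857 / 2.704 = 1.1350909
Cp = (USL - LSL)/(6*sigma) = (122.4 - 114.6)/(6*1.1350909) = 1.1453
Cpu = (122.4 - 118.29)/(3*1.1350909) = 1.2070
Cpl = (118.29 - 114.6)/(3*1.1350909) = 1.0836
Cpk = min(Cpu, Cpl) = 1.0836

1.0836


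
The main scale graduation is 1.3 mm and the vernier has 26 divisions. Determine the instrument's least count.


LC = MSD / n_div
= 1.3 / 26
= 0.0500

0.0500


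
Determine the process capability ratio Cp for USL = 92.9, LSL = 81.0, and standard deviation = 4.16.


Cp = (USL - LSL) / (6 * sigma)
= (92.9 - 81.0) / (6 * 4.16)
= 11.9000 / 24.9600
= 0.4768

0.4768


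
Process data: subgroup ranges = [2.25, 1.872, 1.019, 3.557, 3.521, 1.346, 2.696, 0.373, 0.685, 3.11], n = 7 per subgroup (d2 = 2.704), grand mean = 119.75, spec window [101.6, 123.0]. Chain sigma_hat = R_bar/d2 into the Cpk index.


R_bar = (2.25 + 1.872 + 1.019 + 3.557 + 3.521 + 1.346 + 2.696 + 0.373 + 0.685 + 3.11) / 10 = 2.0429
sigma = R_bar / d2 = 2.0429 / 2.704 = 0.75551036
Cp = (USL - LSL)/(6*sigma) = (123.0 - 101.6)/(6*0.75551036) = 4.7209
Cpu = (123.0 - 119.75)/(3*0.75551036) = 1.4339
Cpl = (119.75 - 101.6)/(3*0.75551036) = 8.0078
Cpk = min(Cpu, Cpl) = 1.4339

1.4339


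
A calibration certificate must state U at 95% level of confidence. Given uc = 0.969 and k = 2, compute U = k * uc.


U = k * uc
U = 2 * 0.969
U = 1.9380

1.9380


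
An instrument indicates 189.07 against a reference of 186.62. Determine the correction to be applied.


Correction = standard - reading
= 186.62 - 189.07
= -2.4500

-2.4500


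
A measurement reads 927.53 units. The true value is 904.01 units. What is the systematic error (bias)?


Systematic error = measured - true
= 927.53 - 904.01
= 23.5200

23.5200


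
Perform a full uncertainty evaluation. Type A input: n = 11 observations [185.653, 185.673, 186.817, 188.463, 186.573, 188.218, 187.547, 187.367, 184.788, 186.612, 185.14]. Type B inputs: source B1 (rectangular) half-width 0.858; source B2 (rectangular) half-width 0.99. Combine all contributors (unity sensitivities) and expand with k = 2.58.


mean = (185.653 + 185.673 + 186.817 + 188.463 + 186.573 + 188.218 + 187.547 + 187.367 + 184.788 + 186.612 + 185.14) / 11 = 186.6228182
s = sqrt(sum((x - mean)^2)/(n-1)) = 1.2160225
u_A = s / sqrt(n) = 1.2160225 / sqrt(11) = 0.36664458
u_B1 = 0.858 / sqrt(3) = 0.49536653
u_B2 = 0.99 / sqrt(3) = 0.57157677
uc = sqrt(0.36664458^2 + 0.49536653^2 + 0.57157677^2) = 0.84054521
U = k * uc = 2.58 * 0.84054521
U = 2.1686

2.1686


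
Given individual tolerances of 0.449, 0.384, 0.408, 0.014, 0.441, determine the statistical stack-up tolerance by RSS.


RSS = sqrt(0.449^2 + 0.384^2 + 0.408^2 + 0.014^2 + 0.441^2)
= sqrt(0.710198)
= 0.8427

0.8427


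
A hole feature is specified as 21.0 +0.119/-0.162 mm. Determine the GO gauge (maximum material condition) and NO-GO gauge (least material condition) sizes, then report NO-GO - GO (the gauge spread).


GO = nominal - lower_tol (smallest hole = maximum material condition)
GO = 21.0 - 0.162 = 20.838
NO-GO = nominal + upper_tol (largest hole = least material condition)
NO-GO = 21.0 + 0.119 = 21.119
spread = NO-GO - GO = 21.119 - 20.838 = 0.2810

0.2810


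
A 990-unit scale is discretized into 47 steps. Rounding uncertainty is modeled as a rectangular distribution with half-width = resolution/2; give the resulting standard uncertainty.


resolution = range / divisions
resolution = 990 / 47 = 21.06383
u_res = resolution / (2*sqrt(3))
u_res = 21.06383 / 3.4641016
u_res = 6.0806

6.0806


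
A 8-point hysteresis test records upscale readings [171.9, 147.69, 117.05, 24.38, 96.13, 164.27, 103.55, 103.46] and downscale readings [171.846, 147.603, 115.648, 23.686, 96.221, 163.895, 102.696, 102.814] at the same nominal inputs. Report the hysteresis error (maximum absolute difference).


|171.9 - 171.846| = 0.0540
|147.69 - 147.603| = 0.0870
|117.05 - 115.648| = 1.4020
|24.38 - 23.686| = 0.6940
|96.13 - 96.221| = 0.0910
|164.27 - 163.895| = 0.3750
|103.55 - 102.696| = 0.8540
|103.46 - 102.814| = 0.6460
hysteresis = max(diffs) = 1.4020

1.4020


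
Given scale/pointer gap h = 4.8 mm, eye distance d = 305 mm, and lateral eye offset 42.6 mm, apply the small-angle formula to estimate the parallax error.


error = h * offset / d
= 4.8 * 42.6 / 305
= 0.6704

0.6704


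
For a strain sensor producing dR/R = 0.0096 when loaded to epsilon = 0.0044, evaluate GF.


GF = (dR/R) / epsilon
= 0.0096 / 0.0044
= 2.1818

2.1818


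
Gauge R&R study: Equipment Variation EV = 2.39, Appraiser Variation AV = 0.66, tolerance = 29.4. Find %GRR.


GRR = sqrt(EV^2 + AV^2) = sqrt(2.39^2 + 0.66^2) = 2.4794556
%GRR = GRR / tol * 100 = 2.4794556 / 29.4 * 100
%GRR = 8.4335

8.4335


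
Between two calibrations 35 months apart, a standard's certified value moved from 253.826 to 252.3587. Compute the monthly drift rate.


rate = (v2 - v1) / months
= (252.3587 - 253.826) / 35
= -1.4673 / 35
= -0.0419

-0.0419


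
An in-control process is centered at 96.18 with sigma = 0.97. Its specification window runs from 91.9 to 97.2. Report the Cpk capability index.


Cpu = (USL - mean) / (3*sigma) = (97.2 - 96.18) / (3*0.97) = 0.3505
Cpl = (mean - LSL) / (3*sigma) = (96.18 - 91.9) / (3*0.97) = 1.4708
Cpk = min(Cpu, Cpl) = 0.3505

0.3505


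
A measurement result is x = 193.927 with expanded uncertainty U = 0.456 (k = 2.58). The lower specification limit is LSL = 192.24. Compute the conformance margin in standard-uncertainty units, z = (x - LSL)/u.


u = U / k = 0.456 / 2.58 = 0.17674419
margin = |LSL - x| = |192.24 - 193.927| = 1.687
z = margin / u = 1.687 / 0.17674419
z = 9.5449

9.5449


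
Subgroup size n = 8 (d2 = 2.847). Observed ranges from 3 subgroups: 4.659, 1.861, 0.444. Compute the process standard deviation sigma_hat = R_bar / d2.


R_bar = (4.659 + 1.861 + 0.444) / 3
R_bar = 6.964 / 3 = 2.3213333
sigma_hat = R_bar / d2 = 2.3213333 / 2.847 = 0.8154

0.8154


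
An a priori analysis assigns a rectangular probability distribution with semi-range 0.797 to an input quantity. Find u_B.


u_B = half_width / sqrt(3)
u_B = 0.797 / 1.7320508
u_B = 0.4601

0.4601


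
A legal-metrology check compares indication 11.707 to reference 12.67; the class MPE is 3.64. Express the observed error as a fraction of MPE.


e = indication - reference = 11.707 - 12.67 = -0.9630
|e| = 0.9630
ratio = |e| / MPE = 0.9630 / 3.64
ratio = 0.2646

0.2646


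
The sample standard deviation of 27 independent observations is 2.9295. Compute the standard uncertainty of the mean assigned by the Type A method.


u_A = s / sqrt(n)
u_A = 2.9295 / sqrt(27)
u_A = 2.9295 / 5.1961524
u_A = 0.5638

0.5638


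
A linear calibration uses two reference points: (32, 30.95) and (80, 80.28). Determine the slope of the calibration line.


slope = (y2 - y1) / (x2 - x1)
= (80.28 - 30.95) / (80 - 32)
= 49.3300 / 48
= 1.0277

1.0277


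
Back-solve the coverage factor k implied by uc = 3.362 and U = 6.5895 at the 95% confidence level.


k = U / uc
k = 6.5895 / 3.362
k = 1.96

1.96


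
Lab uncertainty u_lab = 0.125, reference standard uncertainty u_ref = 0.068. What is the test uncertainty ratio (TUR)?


TUR = u_lab / u_ref
= 0.125 / 0.068
= 1.8382

1.8382


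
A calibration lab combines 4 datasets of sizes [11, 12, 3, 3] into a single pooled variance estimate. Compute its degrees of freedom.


nu = sum_i (n_i - 1)
nu = ((11 - 1) + (12 - 1) + (3 - 1) + (3 - 1))
nu = 10 + 11 + 2 + 2
nu = 25

25


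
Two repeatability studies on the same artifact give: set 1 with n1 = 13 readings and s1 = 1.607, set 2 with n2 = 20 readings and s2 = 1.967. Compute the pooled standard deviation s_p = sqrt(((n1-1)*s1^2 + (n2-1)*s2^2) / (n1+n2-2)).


s_p = sqrt(((n1-1)*s1^2 + (n2-1)*s2^2) / (n1+n2-2))
numerator = (13-1)*1.607^2 + (20-1)*1.967^2 = 30.989388 + 73.512691 = 104.50208
denominator = 13 + 20 - 2 = 31
s_p^2 = 104.50208 / 31 = 3.3710348
s_p = sqrt(3.3710348) = 1.8360

1.8360


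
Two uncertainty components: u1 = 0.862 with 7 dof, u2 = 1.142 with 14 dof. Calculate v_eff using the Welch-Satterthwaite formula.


uc = sqrt(u1^2 + u2^2) = sqrt(0.862^2 + 1.142^2) = 1.4308068
v_eff = uc^4 / (u1^4/v1 + u2^4/v2)
= 1.4308068^4 / (0.862^4/7 + 1.142^4/14)
= 4.191061 / 0.20036232
v_eff = 20.9174

20.9174


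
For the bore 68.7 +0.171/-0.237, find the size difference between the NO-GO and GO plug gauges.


GO = nominal - lower_tol (smallest hole = maximum material condition)
GO = 68.7 - 0.237 = 68.463
NO-GO = nominal + upper_tol (largest hole = least material condition)
NO-GO = 68.7 + 0.171 = 68.871
spread = NO-GO - GO = 68.871 - 68.463 = 0.4080

0.4080


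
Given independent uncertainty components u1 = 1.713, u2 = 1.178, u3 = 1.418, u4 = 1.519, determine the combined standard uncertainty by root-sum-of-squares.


uc = sqrt(1.713^2 + 1.178^2 + 1.418^2 + 1.519^2)
uc = sqrt(8.640138)
uc = 2.9394

2.9394


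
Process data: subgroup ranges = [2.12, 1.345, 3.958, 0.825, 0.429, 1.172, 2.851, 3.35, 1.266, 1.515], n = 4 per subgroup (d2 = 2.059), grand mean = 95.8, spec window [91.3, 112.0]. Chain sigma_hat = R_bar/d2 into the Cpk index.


R_bar = (2.12 + 1.345 + 3.958 + 0.825 + 0.429 + 1.172 + 2.851 + 3.35 + 1.266 + 1.515) / 10 = 1.8831
sigma = R_bar / d2 = 1.8831 / 2.059 = 0.91457018
Cp = (USL - LSL)/(6*sigma) = (112.0 - 91.3)/(6*0.91457018) = 3.7723
Cpu = (112.0 - 95.8)/(3*0.91457018) = 5.9044
Cpl = (95.8 - 91.3)/(3*0.91457018) = 1.6401
Cpk = min(Cpu, Cpl) = 1.6401

1.6401


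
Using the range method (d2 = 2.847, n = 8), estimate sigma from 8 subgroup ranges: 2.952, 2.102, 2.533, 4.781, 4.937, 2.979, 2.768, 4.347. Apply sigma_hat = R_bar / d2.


R_bar = (2.952 + 2.102 + 2.533 + 4.781 + 4.937 + 2.979 + 2.768 + 4.347) / 8
R_bar = 27.399 / 8 = 3.424875
sigma_hat = R_bar / d2 = 3.424875 / 2.847 = 1.2030

1.2030


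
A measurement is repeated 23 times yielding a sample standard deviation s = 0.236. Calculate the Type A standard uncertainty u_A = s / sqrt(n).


u_A = s / sqrt(n)
u_A = 0.236 / sqrt(23)
u_A = 0.236 / 4.7958315
u_A = 0.0492

0.0492


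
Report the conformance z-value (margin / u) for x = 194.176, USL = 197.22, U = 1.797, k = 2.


u = U / k = 1.797 / 2 = 0.8985
margin = |USL - x| = |197.22 - 194.176| = 3.044
z = margin / u = 3.044 / 0.8985
z = 3.3879

3.3879


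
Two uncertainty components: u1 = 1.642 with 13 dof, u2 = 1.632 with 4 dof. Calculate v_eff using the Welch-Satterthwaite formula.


uc = sqrt(u1^2 + u2^2) = sqrt(1.642^2 + 1.632^2) = 2.3150784
v_eff = uc^4 / (u1^4/v1 + u2^4/v2)
= 2.3150784^4 / (1.642^4/13 + 1.632^4/4)
= 28.725184 / 2.3326338
v_eff = 12.3145

12.3145


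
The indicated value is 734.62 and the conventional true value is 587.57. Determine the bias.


Systematic error = measured - true
= 734.62 - 587.57
= 147.0500

147.0500


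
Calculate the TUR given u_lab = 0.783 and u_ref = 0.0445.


TUR = u_lab / u_ref
= 0.783 / 0.0445
= 17.5955

17.5955


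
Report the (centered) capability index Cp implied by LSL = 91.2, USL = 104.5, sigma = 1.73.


Cp = (USL - LSL) / (6 * sigma)
= (104.5 - 91.2) / (6 * 1.73)
= 13.3000 / 10.3800
= 1.2813

1.2813


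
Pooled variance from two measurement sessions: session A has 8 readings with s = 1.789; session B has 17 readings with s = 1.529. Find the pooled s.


s_p = sqrt(((n1-1)*s1^2 + (n2-1)*s2^2) / (n1+n2-2))
numerator = (8-1)*1.789^2 + (17-1)*1.529^2 = 22.403647 + 37.405456 = 59.809103
denominator = 8 + 17 - 2 = 23
s_p^2 = 59.809103 / 23 = 2.6003958
s_p = sqrt(2.6003958) = 1.6126

1.6126


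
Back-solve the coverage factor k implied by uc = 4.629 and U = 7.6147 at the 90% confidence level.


k = U / uc
k = 7.6147 / 4.629
k = 1.645

1.645


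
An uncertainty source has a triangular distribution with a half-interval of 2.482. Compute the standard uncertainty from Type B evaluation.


u_B = half_width / sqrt(6)
u_B = 2.482 / 2.4494897
u_B = 1.0133

1.0133


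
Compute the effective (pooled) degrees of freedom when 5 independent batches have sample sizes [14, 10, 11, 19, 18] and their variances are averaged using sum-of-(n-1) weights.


nu = sum_i (n_i - 1)
nu = ((14 - 1) + (10 - 1) + (11 - 1) + (19 - 1) + (18 - 1))
nu = 13 + 9 + 10 + 18 + 17
nu = 67

67


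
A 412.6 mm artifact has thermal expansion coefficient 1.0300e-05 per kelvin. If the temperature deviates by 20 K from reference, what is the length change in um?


dL = L * alpha * dT
= 412.6 * 1.0300e-05 * 20
= 0.0849956 mm
dL_um = 0.0849956 * 1000 = 84.9956 um

84.9956


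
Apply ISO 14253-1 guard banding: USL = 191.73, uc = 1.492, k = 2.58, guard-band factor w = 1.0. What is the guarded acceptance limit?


U = k * uc = 2.58 * 1.492 = 3.84936
guard band g = w * U = 1.0 * 3.84936 = 3.84936
AL = USL - g = 191.73 - 3.84936
AL = 187.8806

187.8806


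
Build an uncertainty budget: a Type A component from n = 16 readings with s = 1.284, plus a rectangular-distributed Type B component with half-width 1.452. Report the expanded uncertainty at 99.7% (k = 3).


u_A = s / sqrt(n) = 1.284 / sqrt(16) = 0.321
u_B = half_width / sqrt(3) = 1.452 / sqrt(3) = 0.83831259
uc = sqrt(u_A^2 + u_B^2) = sqrt(0.321^2 + 0.83831259^2) = 0.89766865
U = k * uc = 3 * 0.89766865
U = 2.6930

2.6930


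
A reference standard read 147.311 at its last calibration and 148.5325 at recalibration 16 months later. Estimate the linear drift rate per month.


rate = (v2 - v1) / months
= (148.5325 - 147.311) / 16
= 1.2215 / 16
= 0.0763

0.0763


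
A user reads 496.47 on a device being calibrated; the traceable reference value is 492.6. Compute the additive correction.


Correction = standard - reading
= 492.6 - 496.47
= -3.8700

-3.8700


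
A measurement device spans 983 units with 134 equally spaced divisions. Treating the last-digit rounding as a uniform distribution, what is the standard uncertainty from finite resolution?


resolution = range / divisions
resolution = 983 / 134 = 7.3358209
u_res = resolution / (2*sqrt(3))
u_res = 7.3358209 / 3.4641016
u_res = 2.1177

2.1177


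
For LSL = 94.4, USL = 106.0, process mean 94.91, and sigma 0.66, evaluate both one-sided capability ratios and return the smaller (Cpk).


Cpu = (USL - mean) / (3*sigma) = (106.0 - 94.91) / (3*0.66) = 5.6010
Cpl = (mean - LSL) / (3*sigma) = (94.91 - 94.4) / (3*0.66) = 0.2576
Cpk = min(Cpu, Cpl) = 0.2576

0.2576


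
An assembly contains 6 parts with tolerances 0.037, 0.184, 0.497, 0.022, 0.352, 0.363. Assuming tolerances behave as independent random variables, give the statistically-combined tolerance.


RSS = sqrt(0.037^2 + 0.184^2 + 0.497^2 + 0.022^2 + 0.352^2 + 0.363^2)
= sqrt(0.538391)
= 0.7338

0.7338


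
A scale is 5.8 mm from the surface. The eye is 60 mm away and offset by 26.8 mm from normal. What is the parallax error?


error = h * offset / d
= 5.8 * 26.8 / 60
= 2.5907

2.5907


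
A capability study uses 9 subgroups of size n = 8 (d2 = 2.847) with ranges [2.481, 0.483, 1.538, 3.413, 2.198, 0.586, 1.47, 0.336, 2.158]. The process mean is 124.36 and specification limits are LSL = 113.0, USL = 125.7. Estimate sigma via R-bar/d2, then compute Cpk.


R_bar = (2.481 + 0.483 + 1.538 + 3.413 + 2.198 + 0.586 + 1.47 + 0.336 + 2.158) / 9 = 1.6292222
sigma = R_bar / d2 = 1.6292222 / 2.847 = 0.57225929
Cp = (USL - LSL)/(6*sigma) = (125.7 - 113.0)/(6*0.57225929) = 3.6988
Cpu = (125.7 - 124.36)/(3*0.57225929) = 0.7805
Cpl = (124.36 - 113.0)/(3*0.57225929) = 6.6170
Cpk = min(Cpu, Cpl) = 0.7805

0.7805


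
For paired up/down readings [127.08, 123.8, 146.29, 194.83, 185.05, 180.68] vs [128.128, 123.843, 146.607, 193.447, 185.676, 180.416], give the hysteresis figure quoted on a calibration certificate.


|127.08 - 128.128| = 1.0480
|123.8 - 123.843| = 0.0430
|146.29 - 146.607| = 0.3170
|194.83 - 193.447| = 1.3830
|185.05 - 185.676| = 0.6260
|180.68 - 180.416| = 0.2640
hysteresis = max(diffs) = 1.3830

1.3830


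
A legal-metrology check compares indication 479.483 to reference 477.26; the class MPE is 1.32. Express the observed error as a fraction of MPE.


e = indication - reference = 479.483 - 477.26 = 2.2230
|e| = 2.2230
ratio = |e| / MPE = 2.2230 / 1.32
ratio = 1.6841

1.6841


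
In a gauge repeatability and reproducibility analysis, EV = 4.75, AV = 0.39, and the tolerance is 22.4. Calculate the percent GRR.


GRR = sqrt(EV^2 + AV^2) = sqrt(4.75^2 + 0.39^2) = 4.7659836
%GRR = GRR / tol * 100 = 4.7659836 / 22.4 * 100
%GRR = 21.2767

21.2767


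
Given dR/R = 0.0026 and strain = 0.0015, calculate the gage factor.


GF = (dR/R) / epsilon
= 0.0026 / 0.0015
= 1.7333

1.7333


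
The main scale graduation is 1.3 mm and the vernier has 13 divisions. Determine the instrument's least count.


LC = MSD / n_div
= 1.3 / 13
= 0.1000

0.1000


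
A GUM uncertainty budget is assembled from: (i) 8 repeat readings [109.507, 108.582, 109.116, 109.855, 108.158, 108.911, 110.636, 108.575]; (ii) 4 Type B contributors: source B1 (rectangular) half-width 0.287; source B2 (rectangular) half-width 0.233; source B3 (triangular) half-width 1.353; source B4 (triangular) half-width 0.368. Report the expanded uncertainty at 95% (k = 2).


mean = (109.507 + 108.582 + 109.116 + 109.855 + 108.158 + 108.911 + 110.636 + 108.575) / 8 = 109.1675
s = sqrt(sum((x - mean)^2)/(n-1)) = 0.80407978
u_A = s / sqrt(n) = 0.80407978 / sqrt(8) = 0.28428513
u_B1 = 0.287 / sqrt(3) = 0.16569953
u_B2 = 0.233 / sqrt(3) = 0.13452261
u_B3 = 1.353 / sqrt(6) = 0.55235994
u_B4 = 0.368 / sqrt(6) = 0.15023537
uc = sqrt(0.28428513^2 + 0.16569953^2 + 0.13452261^2 + 0.55235994^2 + 0.15023537^2) = 0.67382703
U = k * uc = 2 * 0.67382703
U = 1.3477

1.3477


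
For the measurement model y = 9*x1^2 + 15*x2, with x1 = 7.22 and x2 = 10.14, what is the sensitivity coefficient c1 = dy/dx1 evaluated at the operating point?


y = 9*x1^2 + 15*x2
dy/dx1 = 2*9*x1
Evaluate at x1 = 7.22: c1 = 18 * 7.22
c1 = 129.9600

129.9600


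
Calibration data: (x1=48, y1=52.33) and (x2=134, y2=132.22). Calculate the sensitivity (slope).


slope = (y2 - y1) / (x2 - x1)
= (132.22 - 52.33) / (134 - 48)
= 79.8900 / 86
= 0.9290

0.9290


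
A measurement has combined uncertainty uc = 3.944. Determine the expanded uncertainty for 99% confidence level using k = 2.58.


U = k * uc
U = 2.58 * 3.944
U = 10.1755

10.1755


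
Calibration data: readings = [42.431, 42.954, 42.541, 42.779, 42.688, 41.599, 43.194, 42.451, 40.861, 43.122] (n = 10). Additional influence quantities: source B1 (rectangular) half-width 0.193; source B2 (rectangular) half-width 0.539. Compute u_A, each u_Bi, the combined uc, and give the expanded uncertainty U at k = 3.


mean = (42.431 + 42.954 + 42.541 + 42.779 + 42.688 + 41.599 + 43.194 + 42.451 + 40.861 + 43.122) / 10 = 42.462
s = sqrt(sum((x - mean)^2)/(n-1)) = 0.72113691
u_A = s / sqrt(n) = 0.72113691 / sqrt(10) = 0.22804351
u_B1 = 0.193 / sqrt(3) = 0.1114286
u_B2 = 0.539 / sqrt(3) = 0.3111918
uc = sqrt(0.22804351^2 + 0.1114286^2 + 0.3111918^2) = 0.40157255
U = k * uc = 3 * 0.40157255
U = 1.2047

1.2047


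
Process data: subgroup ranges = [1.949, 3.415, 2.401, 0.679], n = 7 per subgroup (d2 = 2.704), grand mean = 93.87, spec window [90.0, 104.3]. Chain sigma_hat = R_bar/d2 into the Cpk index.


R_bar = (1.949 + 3.415 + 2.401 + 0.679) / 4 = 2.111
sigma = R_bar / d2 = 2.111 / 2.704 = 0.78069527
Cp = (USL - LSL)/(6*sigma) = (104.3 - 90.0)/(6*0.78069527) = 3.0528
Cpu = (104.3 - 93.87)/(3*0.78069527) = 4.4533
Cpl = (93.87 - 90.0)/(3*0.78069527) = 1.6524
Cpk = min(Cpu, Cpl) = 1.6524

1.6524


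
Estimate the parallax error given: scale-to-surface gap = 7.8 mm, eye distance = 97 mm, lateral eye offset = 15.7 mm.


error = h * offset / d
= 7.8 * 15.7 / 97
= 1.2625

1.2625


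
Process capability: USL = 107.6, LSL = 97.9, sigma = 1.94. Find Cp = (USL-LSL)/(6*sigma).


Cp = (USL - LSL) / (6 * sigma)
= (107.6 - 97.9) / (6 * 1.94)
= 9.7000 / 11.6400
= 0.8333

0.8333


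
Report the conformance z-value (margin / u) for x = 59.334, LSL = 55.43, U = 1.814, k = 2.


u = U / k = 1.814 / 2 = 0.907
margin = |LSL - x| = |55.43 - 59.334| = 3.904
z = margin / u = 3.904 / 0.907
z = 4.3043

4.3043


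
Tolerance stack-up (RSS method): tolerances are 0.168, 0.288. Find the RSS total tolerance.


RSS = sqrt(0.168^2 + 0.288^2)
= sqrt(0.111168)
= 0.3334

0.3334


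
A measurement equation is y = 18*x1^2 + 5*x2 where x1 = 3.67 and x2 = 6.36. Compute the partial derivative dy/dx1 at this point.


y = 18*x1^2 + 5*x2
dy/dx1 = 2*18*x1
Evaluate at x1 = 3.67: c1 = 36 * 3.67
c1 = 132.1200

132.1200


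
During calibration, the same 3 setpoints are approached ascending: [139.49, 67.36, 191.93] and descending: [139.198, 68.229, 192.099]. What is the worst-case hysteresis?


|139.49 - 139.198| = 0.2920
|67.36 - 68.229| = 0.8690
|191.93 - 192.099| = 0.1690
hysteresis = max(diffs) = 0.8690

0.8690


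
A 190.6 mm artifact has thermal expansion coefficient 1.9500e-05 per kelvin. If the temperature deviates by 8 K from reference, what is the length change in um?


dL = L * alpha * dT
= 190.6 * 1.9500e-05 * 8
= 0.0297336 mm
dL_um = 0.0297336 * 1000 = 29.7336 um

29.7336


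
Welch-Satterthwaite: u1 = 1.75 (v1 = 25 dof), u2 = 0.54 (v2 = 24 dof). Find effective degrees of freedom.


uc = sqrt(u1^2 + u2^2) = sqrt(1.75^2 + 0.54^2) = 1.8314202
v_eff = uc^4 / (u1^4/v1 + u2^4/v2)
= 1.8314202^4 / (1.75^4/25 + 0.54^4/24)
= 11.249986 / 0.37869919
v_eff = 29.7069

29.7069


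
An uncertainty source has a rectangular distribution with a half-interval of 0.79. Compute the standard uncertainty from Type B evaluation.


u_B = half_width / sqrt(3)
u_B = 0.79 / 1.7320508
u_B = 0.4561

0.4561


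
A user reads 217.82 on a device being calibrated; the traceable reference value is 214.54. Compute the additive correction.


Correction = standard - reading
= 214.54 - 217.82
= -3.2800

-3.2800


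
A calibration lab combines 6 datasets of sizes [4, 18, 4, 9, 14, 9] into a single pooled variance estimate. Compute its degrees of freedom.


nu = sum_i (n_i - 1)
nu = ((4 - 1) + (18 - 1) + (4 - 1) + (9 - 1) + (14 - 1) + (9 - 1))
nu = 3 + 17 + 3 + 8 + 13 + 8
nu = 52

52


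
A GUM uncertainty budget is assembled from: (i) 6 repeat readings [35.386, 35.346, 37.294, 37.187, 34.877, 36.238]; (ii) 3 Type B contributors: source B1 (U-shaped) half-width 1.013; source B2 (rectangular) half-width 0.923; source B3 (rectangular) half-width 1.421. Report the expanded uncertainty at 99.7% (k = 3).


mean = (35.386 + 35.346 + 37.294 + 37.187 + 34.877 + 36.238) / 6 = 36.05466667
s = sqrt(sum((x - mean)^2)/(n-1)) = 1.0186225
u_A = s / sqrt(n) = 1.0186225 / sqrt(6) = 0.41585089
u_B1 = 1.013 / sqrt(2) = 0.71629917
u_B2 = 0.923 / sqrt(3) = 0.5328943
u_B3 = 1.421 / sqrt(3) = 0.82041473
uc = sqrt(0.41585089^2 + 0.71629917^2 + 0.5328943^2 + 0.82041473^2) = 1.2818241
U = k * uc = 3 * 1.2818241
U = 3.8455

3.8455


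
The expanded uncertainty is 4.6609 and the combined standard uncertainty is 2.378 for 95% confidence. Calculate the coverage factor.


k = U / uc
k = 4.6609 / 2.378
k = 1.96

1.96


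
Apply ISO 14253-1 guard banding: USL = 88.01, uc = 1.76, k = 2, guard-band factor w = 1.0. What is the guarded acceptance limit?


U = k * uc = 2 * 1.76 = 3.52
guard band g = w * U = 1.0 * 3.52 = 3.52
AL = USL - g = 88.01 - 3.52
AL = 84.4900

84.4900


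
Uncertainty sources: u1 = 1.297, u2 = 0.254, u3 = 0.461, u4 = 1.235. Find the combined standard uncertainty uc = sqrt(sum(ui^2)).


uc = sqrt(1.297^2 + 0.254^2 + 0.461^2 + 1.235^2)
uc = sqrt(3.484471)
uc = 1.8667

1.8667


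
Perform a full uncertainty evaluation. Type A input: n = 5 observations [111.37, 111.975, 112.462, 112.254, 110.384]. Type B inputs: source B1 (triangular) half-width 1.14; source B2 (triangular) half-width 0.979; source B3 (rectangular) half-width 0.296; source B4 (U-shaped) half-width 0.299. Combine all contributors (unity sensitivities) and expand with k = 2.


mean = (111.37 + 111.975 + 112.462 + 112.254 + 110.384) / 5 = 111.689
s = sqrt(sum((x - mean)^2)/(n-1)) = 0.83715829
u_A = s / sqrt(n) = 0.83715829 / sqrt(5) = 0.37438857
u_B1 = 1.14 / sqrt(6) = 0.46540305
u_B2 = 0.979 / sqrt(6) = 0.39967508
u_B3 = 0.296 / sqrt(3) = 0.17089568
u_B4 = 0.299 / sqrt(2) = 0.21142493
uc = sqrt(0.37438857^2 + 0.46540305^2 + 0.39967508^2 + 0.17089568^2 + 0.21142493^2) = 0.76838324
U = k * uc = 2 * 0.76838324
U = 1.5368

1.5368


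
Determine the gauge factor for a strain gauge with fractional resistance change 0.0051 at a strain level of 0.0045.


GF = (dR/R) / epsilon
= 0.0051 / 0.0045
= 1.1333

1.1333


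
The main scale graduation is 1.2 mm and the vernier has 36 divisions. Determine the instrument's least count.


LC = MSD / n_div
= 1.2 / 36
= 0.0333

0.0333


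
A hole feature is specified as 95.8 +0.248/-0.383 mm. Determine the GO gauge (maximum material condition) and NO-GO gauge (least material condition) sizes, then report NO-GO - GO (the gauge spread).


GO = nominal - lower_tol (smallest hole = maximum material condition)
GO = 95.8 - 0.383 = 95.417
NO-GO = nominal + upper_tol (largest hole = least material condition)
NO-GO = 95.8 + 0.248 = 96.048
spread = NO-GO - GO = 96.048 - 95.417 = 0.6310

0.6310


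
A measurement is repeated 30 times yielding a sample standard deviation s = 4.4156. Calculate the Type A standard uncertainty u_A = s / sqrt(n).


u_A = s / sqrt(n)
u_A = 4.4156 / sqrt(30)
u_A = 4.4156 / 5.4772256
u_A = 0.8062

0.8062


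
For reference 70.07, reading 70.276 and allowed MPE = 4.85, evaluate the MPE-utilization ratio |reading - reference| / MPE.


e = indication - reference = 70.276 - 70.07 = 0.2060
|e| = 0.2060
ratio = |e| / MPE = 0.2060 / 4.85
ratio = 0.0425

0.0425


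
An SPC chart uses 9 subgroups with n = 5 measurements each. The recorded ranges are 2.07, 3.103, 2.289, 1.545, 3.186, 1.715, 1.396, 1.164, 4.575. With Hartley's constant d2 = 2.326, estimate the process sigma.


R_bar = (2.07 + 3.103 + 2.289 + 1.545 + 3.186 + 1.715 + 1.396 + 1.164 + 4.575) / 9
R_bar = 21.043 / 9 = 2.3381111
sigma_hat = R_bar / d2 = 2.3381111 / 2.326 = 1.0052

1.0052


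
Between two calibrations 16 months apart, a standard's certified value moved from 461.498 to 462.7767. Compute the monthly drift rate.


rate = (v2 - v1) / months
= (462.7767 - 461.498) / 16
= 1.2787 / 16
= 0.0799

0.0799


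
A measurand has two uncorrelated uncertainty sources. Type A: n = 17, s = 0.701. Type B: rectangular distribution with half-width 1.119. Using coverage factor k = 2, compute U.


u_A = s / sqrt(n) = 0.701 / sqrt(17) = 0.17001747
u_B = half_width / sqrt(3) = 1.119 / sqrt(3) = 0.64605495
uc = sqrt(u_A^2 + u_B^2) = sqrt(0.17001747^2 + 0.64605495^2) = 0.6680516
U = k * uc = 2 * 0.6680516
U = 1.3361

1.3361


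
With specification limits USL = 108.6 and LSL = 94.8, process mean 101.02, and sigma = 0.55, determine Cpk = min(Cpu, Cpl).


Cpu = (USL - mean) / (3*sigma) = (108.6 - 101.02) / (3*0.55) = 4.5939
Cpl = (mean - LSL) / (3*sigma) = (101.02 - 94.8) / (3*0.55) = 3.7697
Cpk = min(Cpu, Cpl) = 3.7697

3.7697


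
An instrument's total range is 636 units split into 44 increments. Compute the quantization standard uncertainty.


resolution = range / divisions
resolution = 636 / 44 = 14.454545
u_res = resolution / (2*sqrt(3))
u_res = 14.454545 / 3.4641016
u_res = 4.1727

4.1727


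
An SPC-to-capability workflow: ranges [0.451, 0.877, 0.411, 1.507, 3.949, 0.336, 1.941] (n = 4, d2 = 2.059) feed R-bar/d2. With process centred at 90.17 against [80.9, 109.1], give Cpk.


R_bar = (0.451 + 0.877 + 0.411 + 1.507 + 3.949 + 0.336 + 1.941) / 7 = 1.3531429
sigma = R_bar / d2 = 1.3531429 / 2.059 = 0.65718451
Cp = (USL - LSL)/(6*sigma) = (109.1 - 80.9)/(6*0.65718451) = 7.1517
Cpu = (109.1 - 90.17)/(3*0.65718451) = 9.6016
Cpl = (90.17 - 80.9)/(3*0.65718451) = 4.7019
Cpk = min(Cpu, Cpl) = 4.7019

4.7019


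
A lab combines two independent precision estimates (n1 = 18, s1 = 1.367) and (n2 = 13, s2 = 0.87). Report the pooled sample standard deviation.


s_p = sqrt(((n1-1)*s1^2 + (n2-1)*s2^2) / (n1+n2-2))
numerator = (18-1)*1.367^2 + (13-1)*0.87^2 = 31.767713 + 9.0828 = 40.850513
denominator = 18 + 13 - 2 = 29
s_p^2 = 40.850513 / 29 = 1.4086384
s_p = sqrt(1.4086384) = 1.1869

1.1869


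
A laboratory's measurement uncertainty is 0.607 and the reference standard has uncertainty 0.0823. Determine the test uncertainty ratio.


TUR = u_lab / u_ref
= 0.607 / 0.0823
= 7.3755

7.3755


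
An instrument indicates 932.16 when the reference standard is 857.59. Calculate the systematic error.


Systematic error = measured - true
= 932.16 - 857.59
= 74.5700

74.5700


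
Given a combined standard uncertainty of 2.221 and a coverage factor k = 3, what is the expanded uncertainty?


U = k * uc
U = 3 * 2.221
U = 6.6630

6.6630


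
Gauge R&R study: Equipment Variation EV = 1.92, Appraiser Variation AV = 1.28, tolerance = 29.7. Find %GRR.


GRR = sqrt(EV^2 + AV^2) = sqrt(1.92^2 + 1.28^2) = 2.3075528
%GRR = GRR / tol * 100 = 2.3075528 / 29.7 * 100
%GRR = 7.7695

7.7695


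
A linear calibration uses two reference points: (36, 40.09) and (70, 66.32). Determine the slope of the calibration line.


slope = (y2 - y1) / (x2 - x1)
= (66.32 - 40.09) / (70 - 36)
= 26.2300 / 34
= 0.7715

0.7715


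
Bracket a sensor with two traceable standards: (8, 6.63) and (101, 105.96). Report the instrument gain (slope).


slope = (y2 - y1) / (x2 - x1)
= (105.96 - 6.63) / (101 - 8)
= 99.3300 / 93
= 1.0681

1.0681


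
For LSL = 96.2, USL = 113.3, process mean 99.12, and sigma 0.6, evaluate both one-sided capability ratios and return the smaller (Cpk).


Cpu = (USL - mean) / (3*sigma) = (113.3 - 99.12) / (3*0.6) = 7.8778
Cpl = (mean - LSL) / (3*sigma) = (99.12 - 96.2) / (3*0.6) = 1.6222
Cpk = min(Cpu, Cpl) = 1.6222

1.6222
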